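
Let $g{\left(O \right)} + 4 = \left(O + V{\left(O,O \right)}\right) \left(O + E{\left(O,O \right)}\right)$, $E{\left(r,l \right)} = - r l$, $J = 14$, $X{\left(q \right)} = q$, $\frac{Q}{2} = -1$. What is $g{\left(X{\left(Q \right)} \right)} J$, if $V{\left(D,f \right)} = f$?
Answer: $280$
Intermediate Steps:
$Q = -2$ ($Q = 2 \left(-1\right) = -2$)
$E{\left(r,l \right)} = - l r$
$g{\left(O \right)} = -4 + 2 O \left(O - O^{2}\right)$ ($g{\left(O \right)} = -4 + \left(O + O\right) \left(O - O O\right) = -4 + 2 O \left(O - O^{2}\right)$)
$g{\left(X{\left(Q \right)} \right)} J = \left(-4 - 2 \left(-2\right)^{3} + 2 \left(-2\right)^{2}\right) 14 = \left(-4 - -16 + 2 \cdot 4\right) 14 = \left(-4 + 16 + 8\right) 14 = 20 \cdot 14 = 280$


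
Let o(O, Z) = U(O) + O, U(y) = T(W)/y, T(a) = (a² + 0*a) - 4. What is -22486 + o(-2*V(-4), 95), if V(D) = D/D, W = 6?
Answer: -22504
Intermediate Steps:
T(a) = -4 + a² (T(a) = (a² + 0) - 4 = a² - 4 = -4 + a²)
V(D) = 1
U(y) = 32/y (U(y) = (-4 + 6²)/y = (-4 + 36)/y = 32/y)
o(O, Z) = O + 32/O (o(O, Z) = 32/O + O = O + 32/O)
-22486 + o(-2*V(-4), 95) = -22486 + (-2*1 + 32/((-2*1))) = -22486 + (-2 + 32/(-2)) = -22486 + (-2 + 32*(-½)) = -22486 + (-2 - 16) = -22486 - 18 = -22504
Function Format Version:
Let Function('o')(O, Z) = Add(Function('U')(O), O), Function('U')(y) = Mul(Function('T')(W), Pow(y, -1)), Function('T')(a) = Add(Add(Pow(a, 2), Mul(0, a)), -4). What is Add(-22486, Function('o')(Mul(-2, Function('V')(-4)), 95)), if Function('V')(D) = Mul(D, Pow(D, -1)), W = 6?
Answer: -22504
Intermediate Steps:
Function('T')(a) = Add(-4, Pow(a, 2)) (Function('T')(a) = Add(Add(Pow(a, 2), 0), -4) = Add(Pow(a, 2), -4) = Add(-4, Pow(a, 2)))
Function('V')(D) = 1
Function('U')(y) = Mul(32, Pow(y, -1)) (Function('U')(y) = Mul(Add(-4, Pow(6, 2)), Pow(y, -1)) = Mul(Add(-4, 36), Pow(y, -1)) = Mul(32, Pow(y, -1)))
Function('o')(O, Z) = Add(O, Mul(32, Pow(O, -1))) (Function('o')(O, Z) = Add(Mul(32, Pow(O, -1)), O) = Add(O, Mul(32, Pow(O, -1))))
Add(-22486, Function('o')(Mul(-2, Function('V')(-4)), 95)) = Add(-22486, Add(Mul(-2, 1), Mul(32, Pow(Mul(-2, 1), -1)))) = Add(-22486, Add(-2, Mul(32, Pow(-2, -1)))) = Add(-22486, Add(-2, Mul(32, Rational(-1, 2)))) = Add(-22486, Add(-2, -16)) = Add(-22486, -18) = -22504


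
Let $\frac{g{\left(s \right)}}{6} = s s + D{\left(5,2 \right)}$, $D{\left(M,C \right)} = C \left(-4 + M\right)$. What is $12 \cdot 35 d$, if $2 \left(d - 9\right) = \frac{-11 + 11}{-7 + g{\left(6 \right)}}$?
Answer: $3780$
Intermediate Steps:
$g{\left(s \right)} = 12 + 6 s^{2}$ ($g{\left(s \right)} = 6 \left(s s + 2 \left(-4 + 5\right)\right) = 6 \left(s^{2} + 2 \cdot 1\right) = 6 \left(s^{2} + 2\right) = 6 \left(2 + s^{2}\right) = 12 + 6 s^{2}$)
$d = 9$ ($d = 9 + \frac{\left(-11 + 11\right) \frac{1}{-7 + \left(12 + 6 \cdot 6^{2}\right)}}{2} = 9 + \frac{0 \frac{1}{-7 + \left(12 + 6 \cdot 36\right)}}{2} = 9 + \frac{0 \frac{1}{-7 + \left(12 + 216\right)}}{2} = 9 + \frac{0 \frac{1}{-7 + 228}}{2} = 9 + \frac{0 \cdot \frac{1}{221}}{2} = 9 + \frac{1}{2} \cdot 0 = 9 + 0 = 9$)
$12 \cdot 35 d = 12 \cdot 35 \cdot 9 = 420 \cdot 9 = 3780$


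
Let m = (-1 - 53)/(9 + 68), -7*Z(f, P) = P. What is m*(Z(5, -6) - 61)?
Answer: 22734/539 ≈ 42.178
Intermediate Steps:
Z(f, P) = -P/7
m = -54/77 ≈ -0.70130
m*(Z(5, -6) - 61) = -54*(-⅐*(-6) - 61)/77 = -54*(6/7 - 61)/77 = -54/77*(-421/7) = 22734/539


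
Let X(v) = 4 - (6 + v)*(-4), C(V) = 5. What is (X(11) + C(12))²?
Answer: 5929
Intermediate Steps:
X(v) = 28 + 4*v (X(v) = 4 - (-24 - 4*v) = 4 + (24 + 4*v) = 28 + 4*v)
(X(11) + C(12))² = ((28 + 4*11) + 5)² = ((28 + 44) + 5)² = (72 + 5)² = 77² = 5929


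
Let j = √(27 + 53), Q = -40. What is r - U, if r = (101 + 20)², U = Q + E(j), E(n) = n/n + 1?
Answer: 14679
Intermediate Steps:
j = 4*√5 (j = √80 = 4*√5 ≈ 8.9443)
E(n) = 2 (E(n) = 1 + 1 = 2)
U = -38 (U = -40 + 2 = -38)
r = 14641 (r = 121² = 14641)
r - U = 14641 - 1*(-38) = 14641 + 38 = 14679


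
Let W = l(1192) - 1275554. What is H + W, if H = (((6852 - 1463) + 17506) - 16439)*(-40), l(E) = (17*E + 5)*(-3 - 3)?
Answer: -1655408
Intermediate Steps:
l(E) = -30 - 102*E (l(E) = (5 + 17*E)*(-6) = -30 - 102*E)
H = -258240 (H = ((5389 + 17506) - 16439)*(-40) = (22895 - 16439)*(-40) = 6456*(-40) = -258240)
W = -1397168 (W = (-30 - 102*1192) - 1275554 = (-30 - 121584) - 1275554 = -121614 - 1275554 = -1397168)
H + W = -258240 - 1397168 = -1655408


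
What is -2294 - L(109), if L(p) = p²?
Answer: -14175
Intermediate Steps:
-2294 - L(109) = -2294 - 1*109² = -2294 - 1*11881 = -2294 - 11881 = -14175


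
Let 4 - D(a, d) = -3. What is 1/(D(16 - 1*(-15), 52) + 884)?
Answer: 1/891 ≈ 0.0011223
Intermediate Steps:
D(a, d) = 7 (D(a, d) = 4 - 1*(-3) = 4 + 3 = 7)
1/(D(16 - 1*(-15), 52) + 884) = 1/(7 + 884) = 1/891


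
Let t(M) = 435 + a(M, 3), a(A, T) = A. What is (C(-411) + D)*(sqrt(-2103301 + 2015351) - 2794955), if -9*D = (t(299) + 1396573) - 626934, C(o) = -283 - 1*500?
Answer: 241428212900 - 431900*I*sqrt(3518) ≈ 2.4143e+11 - 2.5617e+7*I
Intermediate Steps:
C(o) = -783 (C(o) = -283 - 500 = -783)
t(M) = 435 + M
D = -85597 (D = -(((435 + 299) + 1396573) - 626934)/9 = -((734 + 1396573) - 626934)/9 = -(1397307 - 626934)/9 = -1/9*770373 = -85597)
(C(-411) + D)*(sqrt(-2103301 + 2015351) - 2794955) = (-783 - 85597)*(sqrt(-2103301 + 2015351) - 2794955) = -86380*(sqrt(-87950) - 2794955) = -86380*(5*I*sqrt(3518) - 2794955) = -86380*(-2794955 + 5*I*sqrt(3518)) = 241428212900 - 431900*I*sqrt(3518)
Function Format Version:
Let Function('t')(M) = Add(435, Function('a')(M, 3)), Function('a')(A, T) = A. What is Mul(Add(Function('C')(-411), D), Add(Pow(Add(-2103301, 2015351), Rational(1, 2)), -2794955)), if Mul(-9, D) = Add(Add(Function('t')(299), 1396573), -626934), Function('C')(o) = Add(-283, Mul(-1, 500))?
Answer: Add(241428212900, Mul(-431900, I, Pow(3518, Rational(1, 2)))) ≈ Add(2.4143e+11, Mul(-2.5617e+7, I))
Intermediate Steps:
Function('C')(o) = -783 (Function('C')(o) = Add(-283, -500) = -783)
Function('t')(M) = Add(435, M)
D = -85597 (D = Mul(Rational(-1, 9), Add(Add(Add(435, 299), 1396573), -626934)) = Mul(Rational(-1, 9), Add(Add(734, 1396573), -626934)) = Mul(Rational(-1, 9), Add(1397307, -626934)) = Mul(Rational(-1, 9), 770373) = -85597)
Mul(Add(Function('C')(-411), D), Add(Pow(Add(-2103301, 2015351), Rational(1, 2)), -2794955)) = Mul(Add(-783, -85597), Add(Pow(Add(-2103301, 2015351), Rational(1, 2)), -2794955)) = Mul(-86380, Add(Pow(-87950, Rational(1, 2)), -2794955)) = Mul(-86380, Add(Mul(5, I, Pow(3518, Rational(1, 2))), -2794955)) = Mul(-86380, Add(-2794955, Mul(5, I, Pow(3518, Rational(1, 2))))) = Add(241428212900, Mul(-431900, I, Pow(3518, Rational(1, 2))))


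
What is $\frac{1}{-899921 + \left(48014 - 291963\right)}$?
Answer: $- \frac{1}{1143870} \approx -8.7423 \cdot 10^{-7}$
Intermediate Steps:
$\frac{1}{-899921 + \left(48014 - 291963\right)} = \frac{1}{-899921 - 243949} = \frac{1}{-1143870} = - \frac{1}{1143870}$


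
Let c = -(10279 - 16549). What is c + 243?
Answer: 6513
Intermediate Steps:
c = 6270 (c = -1*(-6270) = 6270)
c + 243 = 6270 + 243 = 6513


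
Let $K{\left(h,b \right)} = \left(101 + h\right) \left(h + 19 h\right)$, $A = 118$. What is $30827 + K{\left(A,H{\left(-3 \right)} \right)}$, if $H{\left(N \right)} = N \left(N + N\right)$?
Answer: $547667$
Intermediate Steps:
$H{\left(N \right)} = 2 N^{2}$ ($H{\left(N \right)} = N 2 N = 2 N^{2}$)
$K{\left(h,b \right)} = 20 h \left(101 + h\right)$ ($K{\left(h,b \right)} = \left(101 + h\right) 20 h = 20 h \left(101 + h\right)$)
$30827 + K{\left(A,H{\left(-3 \right)} \right)} = 30827 + 20 \cdot 118 \left(101 + 118\right) = 30827 + 20 \cdot 118 \cdot 219 = 30827 + 516840 = 547667$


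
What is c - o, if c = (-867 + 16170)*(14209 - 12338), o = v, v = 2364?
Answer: 28629549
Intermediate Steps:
o = 2364
c = 28631913 (c = 15303*1871 = 28631913)
c - o = 28631913 - 1*2364 = 28631913 - 2364 = 28629549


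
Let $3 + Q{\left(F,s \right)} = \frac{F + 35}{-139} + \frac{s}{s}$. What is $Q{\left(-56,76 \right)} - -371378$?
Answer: $\frac{51621285}{139} \approx 3.7138 \cdot 10^{5}$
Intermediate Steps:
$Q{\left(F,s \right)} = - \frac{313}{139} - \frac{F}{139}$ ($Q{\left(F,s \right)} = -3 + \left(\frac{F + 35}{-139} + \frac{s}{s}\right) = -3 + \left(\left(35 + F\right) \left(- \frac{1}{139}\right) + 1\right) = -3 + \left(\left(- \frac{35}{139} - \frac{F}{139}\right) + 1\right) = -3 - \left(- \frac{104}{139} + \frac{F}{139}\right) = - \frac{313}{139} - \frac{F}{139}$)
$Q{\left(-56,76 \right)} - -371378 = \left(- \frac{313}{139} - - \frac{56}{139}\right) - -371378 = \left(- \frac{313}{139} + \frac{56}{139}\right) + 371378 = - \frac{257}{139} + 371378 = \frac{51621285}{139}$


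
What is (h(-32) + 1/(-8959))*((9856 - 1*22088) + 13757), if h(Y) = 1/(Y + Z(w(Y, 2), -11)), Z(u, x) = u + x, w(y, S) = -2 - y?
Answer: -13682300/116467 ≈ -117.48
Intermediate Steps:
h(Y) = -1/13 (h(Y) = 1/(Y + ((-2 - Y) - 11)) = 1/(Y + (-13 - Y)) = 1/(-13) = -1/13)
(h(-32) + 1/(-8959))*((9856 - 1*22088) + 13757) = (-1/13 + 1/(-8959))*((9856 - 1*22088) + 13757) = (-1/13 - 1/8959)*((9856 - 22088) + 13757) = -8972*(-12232 + 13757)/116467 = -8972/116467*1525 = -13682300/116467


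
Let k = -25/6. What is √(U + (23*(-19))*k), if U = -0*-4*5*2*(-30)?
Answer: 5*√2622/6 ≈ 42.671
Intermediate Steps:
k = -25/6 (k = -25*⅙ = -25/6 ≈ -4.1667)
U = 0 (U = -0*(-20*2)*(-30) = -0*(-40)*(-30) = -2*0*(-30) = 0*(-30) = 0)
√(U + (23*(-19))*k) = √(0 + (23*(-19))*(-25/6)) = √(0 - 437*(-25/6)) = √(0 + 10925/6) = √(10925/6) = 5*√2622/6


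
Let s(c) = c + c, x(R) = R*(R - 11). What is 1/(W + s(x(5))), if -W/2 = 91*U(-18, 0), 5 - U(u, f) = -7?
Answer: -1/2244 ≈ -0.00044563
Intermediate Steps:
U(u, f) = 12 (U(u, f) = 5 - 1*(-7) = 5 + 7 = 12)
x(R) = R*(-11 + R)
s(c) = 2*c
W = -2184 (W = -182*12 = -2*1092 = -2184)
1/(W + s(x(5))) = 1/(-2184 + 2*(5*(-11 + 5))) = 1/(-2184 + 2*(5*(-6))) = 1/(-2184 + 2*(-30)) = 1/(-2184 - 60) = 1/(-2244) = -1/2244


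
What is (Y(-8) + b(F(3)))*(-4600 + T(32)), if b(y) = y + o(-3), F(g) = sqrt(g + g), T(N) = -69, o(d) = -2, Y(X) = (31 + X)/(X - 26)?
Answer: 424879/34 - 4669*sqrt(6) ≈ 1059.8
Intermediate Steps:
Y(X) = (31 + X)/(-26 + X)
F(g) = sqrt(2)*sqrt(g) (F(g) = sqrt(2*g) = sqrt(2)*sqrt(g))
b(y) = -2 + y (b(y) = y - 2 = -2 + y)
(Y(-8) + b(F(3)))*(-4600 + T(32)) = ((31 - 8)/(-26 - 8) + (-2 + sqrt(2)*sqrt(3)))*(-4600 - 69) = (23/(-34) + (-2 + sqrt(6)))*(-4669) = (-1/34*23 + (-2 + sqrt(6)))*(-4669) = (-23/34 + (-2 + sqrt(6)))*(-4669) = (-91/34 + sqrt(6))*(-4669) = 424879/34 - 4669*sqrt(6)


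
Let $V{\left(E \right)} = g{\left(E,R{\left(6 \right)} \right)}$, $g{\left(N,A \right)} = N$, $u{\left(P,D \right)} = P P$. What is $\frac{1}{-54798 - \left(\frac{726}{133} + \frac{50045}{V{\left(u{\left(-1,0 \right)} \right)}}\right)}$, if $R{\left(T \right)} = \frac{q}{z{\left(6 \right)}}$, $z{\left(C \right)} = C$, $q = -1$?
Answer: $- \frac{133}{13944845} \approx -9.5376 \cdot 10^{-6}$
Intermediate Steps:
$u{\left(P,D \right)} = P^{2}$
$R{\left(T \right)} = - \frac{1}{6}$
$V{\left(E \right)} = E$
$\frac{1}{-54798 - \left(\frac{726}{133} + \frac{50045}{V{\left(u{\left(-1,0 \right)} \right)}}\right)} = \frac{1}{-54798 - \left(50045 + \frac{726}{133}\right)} = \frac{1}{-54798 - \frac{6656711}{133}} = \frac{1}{- \frac{13944845}{133}} = - \frac{133}{13944845}$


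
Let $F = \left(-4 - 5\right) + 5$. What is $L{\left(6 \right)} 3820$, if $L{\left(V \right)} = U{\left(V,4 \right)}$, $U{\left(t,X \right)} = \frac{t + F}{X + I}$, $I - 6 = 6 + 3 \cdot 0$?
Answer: $\frac{955}{2} \approx 477.5$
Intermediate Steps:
$I = 12$ ($I = 6 + \left(6 + 3 \cdot 0\right) = 6 + \left(6 + 0\right) = 6 + 6 = 12$)
$F = -4$ ($F = -9 + 5 = -4$)
$U{\left(t,X \right)} = \frac{-4 + t}{12 + X}$ ($U{\left(t,X \right)} = \frac{t - 4}{X + 12} = \frac{-4 + t}{12 + X}$)
$L{\left(V \right)} = - \frac{1}{4} + \frac{V}{16}$ ($L{\left(V \right)} = \frac{-4 + V}{12 + 4} = \frac{-4 + V}{16} = - \frac{1}{4} + \frac{V}{16}$)
$L{\left(6 \right)} 3820 = \left(- \frac{1}{4} + \frac{1}{16} \cdot 6\right) 3820 = \left(- \frac{1}{4} + \frac{3}{8}\right) 3820 = \frac{1}{8} \cdot 3820 = \frac{955}{2}$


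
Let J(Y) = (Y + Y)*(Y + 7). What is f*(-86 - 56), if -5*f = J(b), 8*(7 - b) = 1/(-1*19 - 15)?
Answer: 103037259/18496 ≈ 5570.8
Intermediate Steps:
b = 1905/272 (b = 7 - 1/(8*(-1*19 - 15)) = 7 - 1/(8*(-19 - 15)) = 7 - ⅛/(-34) = 7 - ⅛*(-1/34) = 7 + 1/272 = 1905/272 ≈ 7.0037)
J(Y) = 2*Y*(7 + Y) (J(Y) = (2*Y)*(7 + Y) = 2*Y*(7 + Y))
f = -1451229/36992 (f = -2*1905*(7 + 1905/272)/(5*272) = -2*1905*3809/(5*272*272) = -⅕*7256145/36992 = -1451229/36992 ≈ -39.231)
f*(-86 - 56) = -1451229*(-86 - 56)/36992 = -1451229/36992*(-142) = 103037259/18496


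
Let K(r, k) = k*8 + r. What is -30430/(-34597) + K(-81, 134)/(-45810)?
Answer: 1359712673/1584888570 ≈ 0.85792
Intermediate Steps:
K(r, k) = r + 8*k (K(r, k) = 8*k + r = r + 8*k)
-30430/(-34597) + K(-81, 134)/(-45810) = -30430/(-34597) + (-81 + 8*134)/(-45810) = -30430*(-1/34597) + (-81 + 1072)*(-1/45810) = 30430/34597 + 991*(-1/45810) = 30430/34597 - 991/45810 = 1359712673/1584888570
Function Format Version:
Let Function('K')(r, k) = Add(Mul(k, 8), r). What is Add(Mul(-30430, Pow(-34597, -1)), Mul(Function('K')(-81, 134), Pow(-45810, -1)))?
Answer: Rational(1359712673, 1584888570) ≈ 0.85792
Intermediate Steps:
Function('K')(r, k) = Add(r, Mul(8, k)) (Function('K')(r, k) = Add(Mul(8, k), r) = Add(r, Mul(8, k)))
Add(Mul(-30430, Pow(-34597, -1)), Mul(Function('K')(-81, 134), Pow(-45810, -1))) = Add(Mul(-30430, Pow(-34597, -1)), Mul(Add(-81, Mul(8, 134)), Pow(-45810, -1))) = Add(Mul(-30430, Rational(-1, 34597)), Mul(Add(-81, 1072), Rational(-1, 45810))) = Add(Rational(30430, 34597), Mul(991, Rational(-1, 45810))) = Add(Rational(30430, 34597), Rational(-991, 45810)) = Rational(1359712673, 1584888570)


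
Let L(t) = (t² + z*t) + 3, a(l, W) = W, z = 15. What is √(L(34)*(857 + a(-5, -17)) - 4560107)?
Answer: I*√3158147 ≈ 1777.1*I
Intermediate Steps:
L(t) = 3 + t² + 15*t (L(t) = (t² + 15*t) + 3 = 3 + t² + 15*t)
√(L(34)*(857 + a(-5, -17)) - 4560107) = √((3 + 34² + 15*34)*(857 - 17) - 4560107) = √((3 + 1156 + 510)*840 - 4560107) = √(1669*840 - 4560107) = √(1401960 - 4560107) = √(-3158147) = I*√3158147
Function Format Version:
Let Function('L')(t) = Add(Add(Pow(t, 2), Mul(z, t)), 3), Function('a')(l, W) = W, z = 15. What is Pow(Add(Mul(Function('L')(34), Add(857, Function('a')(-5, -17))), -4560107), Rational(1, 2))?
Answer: Mul(I, Pow(3158147, Rational(1, 2))) ≈ Mul(1777.1, I)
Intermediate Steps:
Function('L')(t) = Add(3, Pow(t, 2), Mul(15, t)) (Function('L')(t) = Add(Add(Pow(t, 2), Mul(15, t)), 3) = Add(3, Pow(t, 2), Mul(15, t)))
Pow(Add(Mul(Function('L')(34), Add(857, Function('a')(-5, -17))), -4560107), Rational(1, 2)) = Pow(Add(Mul(Add(3, Pow(34, 2), Mul(15, 34)), Add(857, -17)), -4560107), Rational(1, 2)) = Pow(Add(Mul(Add(3, 1156, 510), 840), -4560107), Rational(1, 2)) = Pow(Add(Mul(1669, 840), -4560107), Rational(1, 2)) = Pow(Add(1401960, -4560107), Rational(1, 2)) = Pow(-3158147, Rational(1, 2)) = Mul(I, Pow(3158147, Rational(1, 2)))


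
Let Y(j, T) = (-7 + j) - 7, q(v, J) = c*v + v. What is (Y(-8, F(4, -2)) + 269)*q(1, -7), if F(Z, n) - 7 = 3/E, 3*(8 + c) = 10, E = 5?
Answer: -2717/3 ≈ -905.67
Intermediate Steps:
c = -14/3 (c = -8 + (⅓)*10 = -8 + 10/3 = -14/3 ≈ -4.6667)
F(Z, n) = 38/5 (F(Z, n) = 7 + 3/5 = 7 + 3*(⅕) = 7 + ⅗ = 38/5)
q(v, J) = -11*v/3 (q(v, J) = -14*v/3 + v = -11*v/3)
Y(j, T) = -14 + j
(Y(-8, F(4, -2)) + 269)*q(1, -7) = ((-14 - 8) + 269)*(-11/3*1) = (-22 + 269)*(-11/3) = 247*(-11/3) = -2717/3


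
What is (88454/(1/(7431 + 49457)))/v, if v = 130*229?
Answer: 193537352/1145 ≈ 1.6903e+5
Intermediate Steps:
v = 29770
(88454/(1/(7431 + 49457)))/v = (88454/(1/(7431 + 49457)))/29770 = (88454/(1/56888))*(1/29770) = (88454*56888)*(1/29770) = 5031971152*(1/29770) = 193537352/1145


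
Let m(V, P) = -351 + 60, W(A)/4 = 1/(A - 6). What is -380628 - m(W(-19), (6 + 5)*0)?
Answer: -380337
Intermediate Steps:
W(A) = 4/(-6 + A) (W(A) = 4/(A - 6) = 4/(-6 + A))
m(V, P) = -291
-380628 - m(W(-19), (6 + 5)*0) = -380628 - 1*(-291) = -380628 + 291 = -380337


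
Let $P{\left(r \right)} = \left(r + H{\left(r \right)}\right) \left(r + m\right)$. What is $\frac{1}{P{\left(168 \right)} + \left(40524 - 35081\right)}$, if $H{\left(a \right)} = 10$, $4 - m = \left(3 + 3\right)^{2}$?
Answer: $\frac{1}{29651} \approx 3.3726 \cdot 10^{-5}$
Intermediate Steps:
$m = -32$ ($m = 4 - \left(3 + 3\right)^{2} = 4 - 6^{2} = 4 - 36 = -32$)
$P{\left(r \right)} = \left(-32 + r\right) \left(10 + r\right)$ ($P{\left(r \right)} = \left(r + 10\right) \left(r - 32\right) = \left(10 + r\right) \left(-32 + r\right) = \left(-32 + r\right) \left(10 + r\right)$)
$\frac{1}{P{\left(168 \right)} + \left(40524 - 35081\right)} = \frac{1}{\left(-320 + 168^{2} - 3696\right) + \left(40524 - 35081\right)} = \frac{1}{\left(-320 + 28224 - 3696\right) + \left(40524 - 35081\right)} = \frac{1}{24208 + 5443} = \frac{1}{29651}$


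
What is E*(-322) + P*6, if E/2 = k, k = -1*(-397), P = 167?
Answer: -254666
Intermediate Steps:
k = 397
E = 794 (E = 2*397 = 794)
E*(-322) + P*6 = 794*(-322) + 167*6 = -255668 + 1002 = -254666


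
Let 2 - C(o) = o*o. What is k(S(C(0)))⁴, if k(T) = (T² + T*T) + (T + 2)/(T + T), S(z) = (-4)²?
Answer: 4523423475472801/65536 ≈ 6.9022e+10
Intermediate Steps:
C(o) = 2 - o² (C(o) = 2 - o*o = 2 - o²)
S(z) = 16
k(T) = 2*T² + (2 + T)/(2*T) (k(T) = (T² + T²) + (2 + T)/((2*T)) = 2*T² + (2 + T)*(1/(2*T)) = 2*T² + (2 + T)/(2*T))
k(S(C(0)))⁴ = ((½)*(2 + 16 + 4*16³)/16)⁴ = ((½)*(1/16)*(2 + 16 + 4*4096))⁴ = ((½)*(1/16)*(2 + 16 + 16384))⁴ = ((½)*(1/16)*16402)⁴ = (8201/16)⁴ = 4523423475472801/65536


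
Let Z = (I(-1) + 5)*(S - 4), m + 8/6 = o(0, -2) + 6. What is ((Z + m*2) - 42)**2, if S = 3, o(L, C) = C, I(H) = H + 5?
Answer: 18769/9 ≈ 2085.4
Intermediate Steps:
I(H) = 5 + H
m = 8/3 (m = -4/3 + (-2 + 6) = -4/3 + 4 = 8/3 ≈ 2.6667)
Z = -9 (Z = ((5 - 1) + 5)*(3 - 4) = (4 + 5)*(-1) = 9*(-1) = -9)
((Z + m*2) - 42)**2 = ((-9 + (8/3)*2) - 42)**2 = ((-9 + 16/3) - 42)**2 = (-11/3 - 42)**2 = (-137/3)**2 = 18769/9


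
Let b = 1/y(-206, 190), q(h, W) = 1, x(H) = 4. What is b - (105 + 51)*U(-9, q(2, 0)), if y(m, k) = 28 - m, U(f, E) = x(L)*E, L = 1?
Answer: -146015/234 ≈ -624.00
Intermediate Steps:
U(f, E) = 4*E
b = 1/234 (b = 1/(28 - 1*(-206)) = 1/(28 + 206) = 1/234 ≈ 0.0042735)
b - (105 + 51)*U(-9, q(2, 0)) = 1/234 - (105 + 51)*4*1 = 1/234 - 156*4 = 1/234 - 1*624 = 1/234 - 624 = -146015/234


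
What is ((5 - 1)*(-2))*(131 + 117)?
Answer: -1984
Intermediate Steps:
((5 - 1)*(-2))*(131 + 117) = (4*(-2))*248 = -8*248 = -1984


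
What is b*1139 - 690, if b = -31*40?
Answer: -1413050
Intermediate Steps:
b = -1240
b*1139 - 690 = -1240*1139 - 690 = -1412360 - 690 = -1413050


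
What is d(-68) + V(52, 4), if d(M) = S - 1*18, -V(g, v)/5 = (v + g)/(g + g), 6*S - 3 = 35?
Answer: -560/39 ≈ -14.359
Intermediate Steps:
S = 19/3 (S = ½ + (⅙)*35 = ½ + 35/6 = 19/3 ≈ 6.3333)
V(g, v) = -5*(g + v)/(2*g) (V(g, v) = -5*(v + g)/(g + g) = -5*(g + v)/(2*g))
d(M) = -35/3 (d(M) = 19/3 - 1*18 = 19/3 - 18 = -35/3)
d(-68) + V(52, 4) = -35/3 + (5/2)*(-1*52 - 1*4)/52 = -35/3 + (5/2)*(1/52)*(-52 - 4) = -35/3 + (5/2)*(1/52)*(-56) = -35/3 - 35/13 = -560/39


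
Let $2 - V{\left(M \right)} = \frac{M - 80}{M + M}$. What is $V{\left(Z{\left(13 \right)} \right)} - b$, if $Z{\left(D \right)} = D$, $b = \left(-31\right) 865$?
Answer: $\frac{697309}{26} \approx 26820.0$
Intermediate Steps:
$b = -26815$
$V{\left(M \right)} = 2 - \frac{-80 + M}{2 M}$ ($V{\left(M \right)} = 2 - \frac{M - 80}{M + M} = 2 - \frac{-80 + M}{2 M}$)
$V{\left(Z{\left(13 \right)} \right)} - b = \left(\frac{3}{2} + \frac{40}{13}\right) - -26815 = \left(\frac{3}{2} + 40 \cdot \frac{1}{13}\right) + 26815 = \left(\frac{3}{2} + \frac{40}{13}\right) + 26815 = \frac{119}{26} + 26815 = \frac{697309}{26}$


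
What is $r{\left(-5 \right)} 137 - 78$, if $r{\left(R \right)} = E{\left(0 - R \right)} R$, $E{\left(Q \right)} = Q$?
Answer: $-3503$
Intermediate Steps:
$r{\left(R \right)} = - R^{2}$ ($r{\left(R \right)} = \left(0 - R\right) R = - R R = - R^{2}$)
$r{\left(-5 \right)} 137 - 78 = - \left(-5\right)^{2} \cdot 137 - 78 = \left(-1\right) 25 \cdot 137 - 78 = \left(-25\right) 137 - 78 = -3425 - 78 = -3503$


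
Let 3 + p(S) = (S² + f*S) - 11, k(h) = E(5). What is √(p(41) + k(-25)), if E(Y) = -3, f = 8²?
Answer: 8*√67 ≈ 65.483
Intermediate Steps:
f = 64
k(h) = -3
p(S) = -14 + S² + 64*S (p(S) = -3 + ((S² + 64*S) - 11) = -3 + (-11 + S² + 64*S) = -14 + S² + 64*S)
√(p(41) + k(-25)) = √((-14 + 41² + 64*41) - 3) = √((-14 + 1681 + 2624) - 3) = √(4291 - 3) = √4288 = 8*√67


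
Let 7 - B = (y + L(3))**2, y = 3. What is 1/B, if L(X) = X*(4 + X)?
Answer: -1/569 ≈ -0.0017575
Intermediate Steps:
B = -569 (B = 7 - (3 + 3*(4 + 3))**2 = 7 - (3 + 3*7)**2 = 7 - (3 + 21)**2 = 7 - 1*24**2 = 7 - 1*576 = 7 - 576 = -569)
1/B = 1/(-569) = -1/569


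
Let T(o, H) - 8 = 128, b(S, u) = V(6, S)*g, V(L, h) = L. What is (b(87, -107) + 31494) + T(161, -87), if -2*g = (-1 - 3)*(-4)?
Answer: 31582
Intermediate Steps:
g = -8 (g = -(-1 - 3)*(-4)/2 = -(-2)*(-4) = -1/2*16 = -8)
b(S, u) = -48 (b(S, u) = 6*(-8) = -48)
T(o, H) = 136 (T(o, H) = 8 + 128 = 136)
(b(87, -107) + 31494) + T(161, -87) = (-48 + 31494) + 136 = 31446 + 136 = 31582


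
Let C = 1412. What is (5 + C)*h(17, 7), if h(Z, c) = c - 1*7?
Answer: 0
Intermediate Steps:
h(Z, c) = -7 + c (h(Z, c) = c - 7 = -7 + c)
(5 + C)*h(17, 7) = (5 + 1412)*(-7 + 7) = 1417*0 = 0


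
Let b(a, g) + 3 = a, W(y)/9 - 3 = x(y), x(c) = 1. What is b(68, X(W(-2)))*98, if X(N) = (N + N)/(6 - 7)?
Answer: 6370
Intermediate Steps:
W(y) = 36 (W(y) = 27 + 9*1 = 27 + 9 = 36)
X(N) = -2*N (X(N) = (2*N)/(-1) = (2*N)*(-1) = -2*N)
b(a, g) = -3 + a
b(68, X(W(-2)))*98 = (-3 + 68)*98 = 65*98 = 6370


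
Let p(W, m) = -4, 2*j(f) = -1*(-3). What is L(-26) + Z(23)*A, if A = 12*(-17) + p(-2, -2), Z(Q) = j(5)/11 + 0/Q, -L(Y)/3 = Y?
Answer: 546/11 ≈ 49.636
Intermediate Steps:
j(f) = 3/2 (j(f) = (-1*(-3))/2 = (1/2)*3 = 3/2)
L(Y) = -3*Y
Z(Q) = 3/22 (Z(Q) = (3/2)/11 + 0/Q = (3/2)*(1/11) + 0 = 3/22 + 0 = 3/22)
A = -208 (A = 12*(-17) - 4 = -204 - 4 = -208)
L(-26) + Z(23)*A = -3*(-26) + (3/22)*(-208) = 78 - 312/11 = 546/11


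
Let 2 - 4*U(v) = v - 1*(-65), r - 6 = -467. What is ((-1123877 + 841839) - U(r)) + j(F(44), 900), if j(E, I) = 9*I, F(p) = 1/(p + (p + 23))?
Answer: -548075/2 ≈ -2.7404e+5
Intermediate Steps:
F(p) = 1/(23 + 2*p) (F(p) = 1/(p + (23 + p)) = 1/(23 + 2*p))
r = -461 (r = 6 - 467 = -461)
U(v) = -63/4 - v/4 (U(v) = ½ - (v - 1*(-65))/4 = ½ - (v + 65)/4 = ½ - (65 + v)/4 = ½ + (-65/4 - v/4) = -63/4 - v/4)
((-1123877 + 841839) - U(r)) + j(F(44), 900) = ((-1123877 + 841839) - (-63/4 - ¼*(-461))) + 9*900 = (-282038 - (-63/4 + 461/4)) + 8100 = (-282038 - 1*199/2) + 8100 = (-282038 - 199/2) + 8100 = -564275/2 + 8100 = -548075/2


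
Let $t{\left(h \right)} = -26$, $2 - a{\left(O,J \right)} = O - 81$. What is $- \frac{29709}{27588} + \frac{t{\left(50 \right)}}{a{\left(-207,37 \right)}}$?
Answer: $- \frac{1555483}{1333420} \approx -1.1665$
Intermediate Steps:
$a{\left(O,J \right)} = 83 - O$ ($a{\left(O,J \right)} = 2 - \left(O - 81\right) = 2 - \left(-81 + O\right) = 83 - O$)
$- \frac{29709}{27588} + \frac{t{\left(50 \right)}}{a{\left(-207,37 \right)}} = - \frac{29709}{27588} - \frac{26}{83 - -207} = \left(-29709\right) \frac{1}{27588} - \frac{26}{83 + 207} = - \frac{9903}{9196} - \frac{26}{290} = - \frac{9903}{9196} - \frac{13}{145} = - \frac{1555483}{1333420}$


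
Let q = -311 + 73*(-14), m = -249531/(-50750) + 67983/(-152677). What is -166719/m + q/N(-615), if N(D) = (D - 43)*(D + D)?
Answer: -2928583216636899053/78547936994940 ≈ -37284.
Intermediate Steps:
m = 291155523/65112250 (m = -249531*(-1/50750) + 67983*(-1/152677) = 249531/50750 - 3999/8981 = 291155523/65112250 ≈ 4.4716)
N(D) = 2*D*(-43 + D) (N(D) = (-43 + D)*(2*D) = 2*D*(-43 + D))
q = -1333 (q = -311 - 1022 = -1333)
-166719/m + q/N(-615) = -166719/291155523/65112250 - 1333*(-1/(1230*(-43 - 615))) = -166719*65112250/291155523 - 1333/(2*(-615)*(-658)) = -3618483069250/97051841 - 1333/809340 = -2928583216636899053/78547936994940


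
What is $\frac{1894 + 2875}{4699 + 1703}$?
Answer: $\frac{4769}{6402} \approx 0.74492$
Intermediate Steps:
$\frac{1894 + 2875}{4699 + 1703} = \frac{4769}{6402}$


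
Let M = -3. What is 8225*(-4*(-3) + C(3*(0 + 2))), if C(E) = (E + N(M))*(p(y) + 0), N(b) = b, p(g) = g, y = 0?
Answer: 98700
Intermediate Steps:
C(E) = 0 (C(E) = (E - 3)*(0 + 0) = (-3 + E)*0 = 0)
8225*(-4*(-3) + C(3*(0 + 2))) = 8225*(-4*(-3) + 0) = 8225*(12 + 0) = 8225*12 = 98700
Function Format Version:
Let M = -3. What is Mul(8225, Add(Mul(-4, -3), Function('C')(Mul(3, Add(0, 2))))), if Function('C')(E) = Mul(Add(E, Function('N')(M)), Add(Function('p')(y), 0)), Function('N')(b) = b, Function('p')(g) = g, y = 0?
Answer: 98700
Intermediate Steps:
Function('C')(E) = 0 (Function('C')(E) = Mul(Add(E, -3), Add(0, 0)) = Mul(Add(-3, E), 0) = 0)
Mul(8225, Add(Mul(-4, -3), Function('C')(Mul(3, Add(0, 2))))) = Mul(8225, Add(Mul(-4, -3), 0)) = Mul(8225, Add(12, 0)) = Mul(8225, 12) = 98700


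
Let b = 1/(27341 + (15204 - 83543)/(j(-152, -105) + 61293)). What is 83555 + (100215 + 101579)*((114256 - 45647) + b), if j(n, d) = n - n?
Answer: 11600308169927146308/837871787 ≈ 1.3845e+10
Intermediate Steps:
j(n, d) = 0
b = 61293/1675743574 (b = 1/(27341 + (15204 - 83543)/(0 + 61293)) = 1/(27341 - 68339/61293) = 1/(1675743574/61293) = 61293/1675743574 ≈ 3.6577e-5)
83555 + (100215 + 101579)*((114256 - 45647) + b) = 83555 + (100215 + 101579)*((114256 - 45647) + 61293/1675743574) = 83555 + 201794*(68609 + 61293/1675743574) = 83555 + 201794*(114971090929859/1675743574) = 83555 + 11600238161549983523/837871787 = 11600308169927146308/837871787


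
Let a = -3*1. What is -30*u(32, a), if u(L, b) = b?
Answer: 90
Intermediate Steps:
a = -3
-30*u(32, a) = -30*(-3) = 90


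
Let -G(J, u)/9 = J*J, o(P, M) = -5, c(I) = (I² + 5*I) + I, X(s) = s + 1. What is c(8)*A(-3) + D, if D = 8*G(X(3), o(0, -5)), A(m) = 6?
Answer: -480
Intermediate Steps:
X(s) = 1 + s
c(I) = I² + 6*I
G(J, u) = -9*J² (G(J, u) = -9*J*J = -9*J²)
D = -1152 (D = 8*(-9*(1 + 3)²) = 8*(-9*4²) = 8*(-9*16) = 8*(-144) = -1152)
c(8)*A(-3) + D = (8*(6 + 8))*6 - 1152 = (8*14)*6 - 1152 = 112*6 - 1152 = 672 - 1152 = -480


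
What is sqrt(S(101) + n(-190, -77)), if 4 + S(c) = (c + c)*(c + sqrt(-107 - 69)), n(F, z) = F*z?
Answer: 2*sqrt(8757 + 202*I*sqrt(11)) ≈ 187.29 + 7.1541*I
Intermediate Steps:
S(c) = -4 + 2*c*(c + 4*I*sqrt(11)) (S(c) = -4 + (c + c)*(c + sqrt(-107 - 69)) = -4 + (2*c)*(c + sqrt(-176)) = -4 + (2*c)*(c + 4*I*sqrt(11)) = -4 + 2*c*(c + 4*I*sqrt(11)))
sqrt(S(101) + n(-190, -77)) = sqrt((-4 + 2*101**2 + 8*I*101*sqrt(11)) - 190*(-77)) = sqrt((-4 + 2*10201 + 808*I*sqrt(11)) + 14630) = sqrt((-4 + 20402 + 808*I*sqrt(11)) + 14630) = sqrt((20398 + 808*I*sqrt(11)) + 14630) = sqrt(35028 + 808*I*sqrt(11))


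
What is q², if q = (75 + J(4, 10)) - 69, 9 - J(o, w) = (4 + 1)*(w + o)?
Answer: 3025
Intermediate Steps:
J(o, w) = 9 - 5*o - 5*w (J(o, w) = 9 - (4 + 1)*(w + o) = 9 - 5*(o + w) = 9 - (5*o + 5*w) = 9 + (-5*o - 5*w) = 9 - 5*o - 5*w)
q = -55 (q = (75 + (9 - 5*4 - 5*10)) - 69 = (75 + (9 - 20 - 50)) - 69 = (75 - 61) - 69 = 14 - 69 = -55)
q² = (-55)² = 3025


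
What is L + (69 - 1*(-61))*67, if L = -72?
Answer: 8638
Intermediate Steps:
L + (69 - 1*(-61))*67 = -72 + (69 - 1*(-61))*67 = -72 + (69 + 61)*67 = -72 + 130*67 = -72 + 8710 = 8638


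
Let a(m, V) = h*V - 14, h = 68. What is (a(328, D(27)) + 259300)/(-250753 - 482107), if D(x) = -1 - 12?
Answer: -129201/366430 ≈ -0.35259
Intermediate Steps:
D(x) = -13
a(m, V) = -14 + 68*V (a(m, V) = 68*V - 14 = -14 + 68*V)
(a(328, D(27)) + 259300)/(-250753 - 482107) = ((-14 + 68*(-13)) + 259300)/(-250753 - 482107) = ((-14 - 884) + 259300)/(-732860) = (-898 + 259300)*(-1/732860) = 258402*(-1/732860) = -129201/366430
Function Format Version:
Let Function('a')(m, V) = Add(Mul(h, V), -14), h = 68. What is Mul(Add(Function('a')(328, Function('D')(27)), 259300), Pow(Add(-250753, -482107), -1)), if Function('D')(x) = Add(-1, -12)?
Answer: Rational(-129201, 366430) ≈ -0.35259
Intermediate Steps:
Function('D')(x) = -13
Function('a')(m, V) = Add(-14, Mul(68, V)) (Function('a')(m, V) = Add(Mul(68, V), -14) = Add(-14, Mul(68, V)))
Mul(Add(Function('a')(328, Function('D')(27)), 259300), Pow(Add(-250753, -482107), -1)) = Mul(Add(Add(-14, Mul(68, -13)), 259300), Pow(Add(-250753, -482107), -1)) = Mul(Add(Add(-14, -884), 259300), Pow(-732860, -1)) = Mul(Add(-898, 259300), Rational(-1, 732860)) = Mul(258402, Rational(-1, 732860)) = Rational(-129201, 366430)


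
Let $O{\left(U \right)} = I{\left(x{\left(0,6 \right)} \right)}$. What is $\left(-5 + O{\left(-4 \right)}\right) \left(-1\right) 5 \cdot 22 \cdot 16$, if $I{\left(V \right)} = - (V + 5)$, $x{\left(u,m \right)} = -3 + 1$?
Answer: $14080$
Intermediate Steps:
$x{\left(u,m \right)} = -2$
$I{\left(V \right)} = -5 - V$ ($I{\left(V \right)} = - (5 + V) = -5 - V$)
$O{\left(U \right)} = -3$ ($O{\left(U \right)} = -5 - -2 = -5 + 2 = -3$)
$\left(-5 + O{\left(-4 \right)}\right) \left(-1\right) 5 \cdot 22 \cdot 16 = \left(-5 - 3\right) \left(-1\right) 5 \cdot 22 \cdot 16 = \left(-8\right) \left(-1\right) 5 \cdot 22 \cdot 16 = 8 \cdot 5 \cdot 22 \cdot 16 = 40 \cdot 22 \cdot 16 = 880 \cdot 16 = 14080$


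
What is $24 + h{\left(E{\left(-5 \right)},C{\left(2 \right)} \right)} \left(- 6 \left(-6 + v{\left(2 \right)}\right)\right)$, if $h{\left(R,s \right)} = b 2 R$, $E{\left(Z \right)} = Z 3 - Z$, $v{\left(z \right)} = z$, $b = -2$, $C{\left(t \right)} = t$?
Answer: $984$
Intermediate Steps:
$E{\left(Z \right)} = 2 Z$ ($E{\left(Z \right)} = 3 Z - Z = 2 Z$)
$h{\left(R,s \right)} = - 4 R$ ($h{\left(R,s \right)} = \left(-2\right) 2 R = - 4 R$)
$24 + h{\left(E{\left(-5 \right)},C{\left(2 \right)} \right)} \left(- 6 \left(-6 + v{\left(2 \right)}\right)\right) = 24 + - 4 \cdot 2 \left(-5\right) \left(- 6 \left(-6 + 2\right)\right) = 24 + \left(-4\right) \left(-10\right) \left(\left(-6\right) \left(-4\right)\right) = 24 + 40 \cdot 24 = 24 + 960 = 984$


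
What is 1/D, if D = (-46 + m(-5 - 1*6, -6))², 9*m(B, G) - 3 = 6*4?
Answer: 1/1849 ≈ 0.00054083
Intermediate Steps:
m(B, G) = 3 (m(B, G) = ⅓ + (6*4)/9 = ⅓ + (⅑)*24 = ⅓ + 8/3 = 3)
D = 1849 (D = (-46 + 3)² = (-43)² = 1849)
1/D = 1/1849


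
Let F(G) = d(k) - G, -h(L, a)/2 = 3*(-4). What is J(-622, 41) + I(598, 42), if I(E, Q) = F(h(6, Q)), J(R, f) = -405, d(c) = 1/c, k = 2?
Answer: -857/2 ≈ -428.50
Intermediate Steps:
h(L, a) = 24 (h(L, a) = -6*(-4) = -2*(-12) = 24)
F(G) = ½ - G (F(G) = 1/2 - G = ½ - G)
I(E, Q) = -47/2 (I(E, Q) = ½ - 1*24 = ½ - 24 = -47/2)
J(-622, 41) + I(598, 42) = -405 - 47/2 = -857/2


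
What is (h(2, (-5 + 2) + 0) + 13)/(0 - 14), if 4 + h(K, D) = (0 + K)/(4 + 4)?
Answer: -37/56 ≈ -0.66071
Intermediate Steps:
h(K, D) = -4 + K/8 (h(K, D) = -4 + (0 + K)/(4 + 4) = -4 + K/8)
(h(2, (-5 + 2) + 0) + 13)/(0 - 14) = ((-4 + (⅛)*2) + 13)/(0 - 14) = ((-4 + ¼) + 13)/(-14) = -(-15/4 + 13)/14 = -1/14*37/4 = -37/56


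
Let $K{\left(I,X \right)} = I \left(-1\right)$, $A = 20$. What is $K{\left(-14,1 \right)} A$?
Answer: $280$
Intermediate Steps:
$K{\left(I,X \right)} = - I$
$K{\left(-14,1 \right)} A = \left(-1\right) \left(-14\right) 20 = 14 \cdot 20 = 280$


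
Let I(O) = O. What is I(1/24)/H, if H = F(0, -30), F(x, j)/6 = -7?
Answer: -1/1008 ≈ -0.00099206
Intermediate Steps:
F(x, j) = -42 (F(x, j) = 6*(-7) = -42)
H = -42
I(1/24)/H = 1/(24*(-42)) = (1/24)*(-1/42) = -1/1008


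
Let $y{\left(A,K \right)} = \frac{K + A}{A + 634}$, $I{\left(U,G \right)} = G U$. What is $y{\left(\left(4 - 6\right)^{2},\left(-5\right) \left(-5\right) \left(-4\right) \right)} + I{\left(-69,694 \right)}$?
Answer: $- \frac{15275682}{319} \approx -47886.0$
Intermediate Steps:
$y{\left(A,K \right)} = \frac{A + K}{634 + A}$
$y{\left(\left(4 - 6\right)^{2},\left(-5\right) \left(-5\right) \left(-4\right) \right)} + I{\left(-69,694 \right)} = \frac{\left(4 - 6\right)^{2} + \left(-5\right) \left(-5\right) \left(-4\right)}{634 + \left(4 - 6\right)^{2}} + 694 \left(-69\right) = \frac{\left(-2\right)^{2} + 25 \left(-4\right)}{634 + \left(-2\right)^{2}} - 47886 = \frac{4 - 100}{634 + 4} - 47886 = \frac{1}{638} \left(-96\right) - 47886 = - \frac{48}{319} - 47886 = - \frac{15275682}{319}$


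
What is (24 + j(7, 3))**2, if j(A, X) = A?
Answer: 961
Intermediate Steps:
(24 + j(7, 3))**2 = (24 + 7)**2 = 31**2 = 961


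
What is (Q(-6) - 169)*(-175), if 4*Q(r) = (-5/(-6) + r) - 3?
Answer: 718375/24 ≈ 29932.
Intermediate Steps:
Q(r) = -13/24 + r/4 (Q(r) = ((-5/(-6) + r) - 3)/4 = ((-5*(-1/6) + r) - 3)/4 = ((5/6 + r) - 3)/4 = (-13/6 + r)/4 = -13/24 + r/4)
(Q(-6) - 169)*(-175) = ((-13/24 + (1/4)*(-6)) - 169)*(-175) = ((-13/24 - 3/2) - 169)*(-175) = (-49/24 - 169)*(-175) = -4105/24*(-175) = 718375/24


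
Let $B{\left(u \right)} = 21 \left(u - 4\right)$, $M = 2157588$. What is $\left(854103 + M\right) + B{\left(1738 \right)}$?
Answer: $3048105$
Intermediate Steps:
$B{\left(u \right)} = -84 + 21 u$ ($B{\left(u \right)} = 21 \left(-4 + u\right) = -84 + 21 u$)
$\left(854103 + M\right) + B{\left(1738 \right)} = \left(854103 + 2157588\right) + \left(-84 + 21 \cdot 1738\right) = 3011691 + \left(-84 + 36498\right) = 3011691 + 36414 = 3048105$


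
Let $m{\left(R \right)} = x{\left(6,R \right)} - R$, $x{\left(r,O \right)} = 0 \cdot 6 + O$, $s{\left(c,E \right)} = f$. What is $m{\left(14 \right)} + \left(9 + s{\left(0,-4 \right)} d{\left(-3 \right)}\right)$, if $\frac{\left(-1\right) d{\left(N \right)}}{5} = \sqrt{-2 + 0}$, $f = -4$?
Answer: $9 + 20 i \sqrt{2} \approx 9.0 + 28.284 i$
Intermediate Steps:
$s{\left(c,E \right)} = -4$
$x{\left(r,O \right)} = O$ ($x{\left(r,O \right)} = 0 + O = O$)
$m{\left(R \right)} = 0$ ($m{\left(R \right)} = R - R = 0$)
$d{\left(N \right)} = - 5 i \sqrt{2}$ ($d{\left(N \right)} = - 5 \sqrt{-2 + 0} = - 5 \sqrt{-2} = - 5 i \sqrt{2}$)
$m{\left(14 \right)} + \left(9 + s{\left(0,-4 \right)} d{\left(-3 \right)}\right) = 0 + \left(9 - 4 \left(- 5 i \sqrt{2}\right)\right) = 0 + \left(9 + 20 i \sqrt{2}\right) = 9 + 20 i \sqrt{2}$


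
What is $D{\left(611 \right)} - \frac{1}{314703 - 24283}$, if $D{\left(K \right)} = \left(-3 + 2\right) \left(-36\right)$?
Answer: $\frac{10455119}{290420} \approx 36.0$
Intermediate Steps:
$D{\left(K \right)} = 36$ ($D{\left(K \right)} = \left(-1\right) \left(-36\right) = 36$)
$D{\left(611 \right)} - \frac{1}{314703 - 24283} = 36 - \frac{1}{314703 - 24283} = 36 - \frac{1}{290420} = \frac{10455119}{290420}$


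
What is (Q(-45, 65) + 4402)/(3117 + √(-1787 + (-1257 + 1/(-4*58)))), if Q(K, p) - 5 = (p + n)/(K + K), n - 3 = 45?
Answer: 47789814908/33821190855 - 396517*I*√40960122/101463572565 ≈ 1.413 - 0.025011*I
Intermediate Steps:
n = 48 (n = 3 + 45 = 48)
Q(K, p) = 5 + (48 + p)/(2*K) (Q(K, p) = 5 + (p + 48)/(K + K) = 5 + (48 + p)/((2*K)) = 5 + (48 + p)*(1/(2*K)) = 5 + (48 + p)/(2*K))
(Q(-45, 65) + 4402)/(3117 + √(-1787 + (-1257 + 1/(-4*58)))) = ((½)*(48 + 65 + 10*(-45))/(-45) + 4402)/(3117 + √(-1787 + (-1257 + 1/(-4*58)))) = ((½)*(-1/45)*(48 + 65 - 450) + 4402)/(3117 + √(-1787 + (-1257 + 1/(-232)))) = ((½)*(-1/45)*(-337) + 4402)/(3117 + √(-1787 + (-1257 - 1/232))) = (337/90 + 4402)/(3117 + √(-1787 - 291625/232)) = 396517/(90*(3117 + √(-706209/232))) = 396517/(90*(3117 + I*√40960122/116))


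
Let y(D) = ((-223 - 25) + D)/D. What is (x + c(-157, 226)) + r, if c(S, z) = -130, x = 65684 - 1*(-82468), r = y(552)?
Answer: 10213556/69 ≈ 1.4802e+5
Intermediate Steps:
y(D) = (-248 + D)/D
r = 38/69 (r = (-248 + 552)/552 = (1/552)*304 = 38/69 ≈ 0.55072)
x = 148152 (x = 65684 + 82468 = 148152)
(x + c(-157, 226)) + r = (148152 - 130) + 38/69 = 148022 + 38/69 = 10213556/69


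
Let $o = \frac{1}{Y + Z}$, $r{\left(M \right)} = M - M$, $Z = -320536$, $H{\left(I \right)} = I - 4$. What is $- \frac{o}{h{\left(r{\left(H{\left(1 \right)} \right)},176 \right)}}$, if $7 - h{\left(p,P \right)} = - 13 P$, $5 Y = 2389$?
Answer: $\frac{1}{734533569} \approx 1.3614 \cdot 10^{-9}$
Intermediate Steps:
$H{\left(I \right)} = -4 + I$
$r{\left(M \right)} = 0$
$Y = \frac{2389}{5}$ ($Y = \frac{1}{5} \cdot 2389 = \frac{2389}{5} \approx 477.8$)
$h{\left(p,P \right)} = 7 + 13 P$ ($h{\left(p,P \right)} = 7 - - 13 P = 7 + 13 P$)
$o = - \frac{5}{1600291}$ ($o = \frac{1}{\frac{2389}{5} - 320536} = \frac{1}{- \frac{1600291}{5}} = - \frac{5}{1600291} \approx -3.1244 \cdot 10^{-6}$)
$- \frac{o}{h{\left(r{\left(H{\left(1 \right)} \right)},176 \right)}} = - \frac{-5}{1600291 \left(7 + 13 \cdot 176\right)} = - \frac{-5}{1600291 \left(7 + 2288\right)} = - \frac{-5}{1600291 \cdot 2295} = \left(-1\right) \left(- \frac{1}{734533569}\right) = \frac{1}{734533569}$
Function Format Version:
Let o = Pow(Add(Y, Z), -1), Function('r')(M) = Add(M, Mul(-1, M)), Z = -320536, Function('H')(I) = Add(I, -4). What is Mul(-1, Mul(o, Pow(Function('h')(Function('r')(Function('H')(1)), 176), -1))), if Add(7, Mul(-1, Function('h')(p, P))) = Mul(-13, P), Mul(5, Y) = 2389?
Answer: Rational(1, 734533569) ≈ 1.3614e-9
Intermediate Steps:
Function('H')(I) = Add(-4, I)
Function('r')(M) = 0
Y = Rational(2389, 5) (Y = Mul(Rational(1, 5), 2389) = Rational(2389, 5) ≈ 477.80)
Function('h')(p, P) = Add(7, Mul(13, P)) (Function('h')(p, P) = Add(7, Mul(-1, Mul(-13, P))) = Add(7, Mul(13, P)))
o = Rational(-5, 1600291) (o = Pow(Add(Rational(2389, 5), -320536), -1) = Pow(Rational(-1600291, 5), -1) = Rational(-5, 1600291) ≈ -3.1244e-6)
Mul(-1, Mul(o, Pow(Function('h')(Function('r')(Function('H')(1)), 176), -1))) = Mul(-1, Mul(Rational(-5, 1600291), Pow(Add(7, Mul(13, 176)), -1))) = Mul(-1, Mul(Rational(-5, 1600291), Pow(Add(7, 2288), -1))) = Mul(-1, Mul(Rational(-5, 1600291), Pow(2295, -1))) = Mul(-1, Mul(Rational(-5, 1600291), Rational(1, 2295))) = Mul(-1, Rational(-1, 734533569)) = Rational(1, 734533569)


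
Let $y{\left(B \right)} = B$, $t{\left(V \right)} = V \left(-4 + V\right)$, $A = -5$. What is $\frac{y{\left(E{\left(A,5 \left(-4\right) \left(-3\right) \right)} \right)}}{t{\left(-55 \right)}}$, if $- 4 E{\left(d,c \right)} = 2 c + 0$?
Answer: $- \frac{6}{649} \approx -0.009245$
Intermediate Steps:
$E{\left(d,c \right)} = - \frac{c}{2}$ ($E{\left(d,c \right)} = - \frac{2 c + 0}{4} = - \frac{2 c}{4} = - \frac{c}{2}$)
$\frac{y{\left(E{\left(A,5 \left(-4\right) \left(-3\right) \right)} \right)}}{t{\left(-55 \right)}} = \frac{\left(- \frac{1}{2}\right) 5 \left(-4\right) \left(-3\right)}{\left(-55\right) \left(-4 - 55\right)} = \frac{\left(- \frac{1}{2}\right) \left(\left(-20\right) \left(-3\right)\right)}{\left(-55\right) \left(-59\right)} = \frac{\left(- \frac{1}{2}\right) 60}{3245} = \left(-30\right) \frac{1}{3245} = - \frac{6}{649}$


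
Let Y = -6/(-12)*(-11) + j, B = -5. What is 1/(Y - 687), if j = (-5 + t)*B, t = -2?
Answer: -2/1315 ≈ -0.0015209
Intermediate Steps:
j = 35 (j = (-5 - 2)*(-5) = -7*(-5) = 35)
Y = 59/2 (Y = -6/(-12)*(-11) + 35 = -6*(-1/12)*(-11) + 35 = (1/2)*(-11) + 35 = -11/2 + 35 = 59/2 ≈ 29.500)
1/(Y - 687) = 1/(59/2 - 687) = 1/(-1315/2) = -2/1315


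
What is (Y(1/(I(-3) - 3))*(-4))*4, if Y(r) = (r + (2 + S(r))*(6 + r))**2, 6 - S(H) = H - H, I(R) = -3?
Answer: -34596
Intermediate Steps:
S(H) = 6 (S(H) = 6 - (H - H) = 6 - 1*0 = 6 + 0 = 6)
Y(r) = (48 + 9*r)**2 (Y(r) = (r + (2 + 6)*(6 + r))**2 = (r + 8*(6 + r))**2 = (r + (48 + 8*r))**2 = (48 + 9*r)**2)
(Y(1/(I(-3) - 3))*(-4))*4 = ((9*(16 + 3/(-3 - 3))**2)*(-4))*4 = ((9*(16 + 3/(-6))**2)*(-4))*4 = ((9*(16 + 3*(-1/6))**2)*(-4))*4 = ((9*(16 - 1/2)**2)*(-4))*4 = ((9*(31/2)**2)*(-4))*4 = ((9*(961/4))*(-4))*4 = ((8649/4)*(-4))*4 = -8649*4 = -34596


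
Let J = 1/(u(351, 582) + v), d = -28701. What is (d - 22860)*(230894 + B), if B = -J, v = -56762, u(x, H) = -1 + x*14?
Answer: -68585428207103/5761 ≈ -1.1905e+10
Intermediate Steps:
u(x, H) = -1 + 14*x
J = -1/51849 (J = 1/((-1 + 14*351) - 56762) = 1/((-1 + 4914) - 56762) = 1/(4913 - 56762) = 1/(-51849) = -1/51849 ≈ -1.9287e-5)
B = 1/51849 (B = -1*(-1/51849) = 1/51849 ≈ 1.9287e-5)
(d - 22860)*(230894 + B) = (-28701 - 22860)*(230894 + 1/51849) = -51561*11971623007/51849 = -68585428207103/5761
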